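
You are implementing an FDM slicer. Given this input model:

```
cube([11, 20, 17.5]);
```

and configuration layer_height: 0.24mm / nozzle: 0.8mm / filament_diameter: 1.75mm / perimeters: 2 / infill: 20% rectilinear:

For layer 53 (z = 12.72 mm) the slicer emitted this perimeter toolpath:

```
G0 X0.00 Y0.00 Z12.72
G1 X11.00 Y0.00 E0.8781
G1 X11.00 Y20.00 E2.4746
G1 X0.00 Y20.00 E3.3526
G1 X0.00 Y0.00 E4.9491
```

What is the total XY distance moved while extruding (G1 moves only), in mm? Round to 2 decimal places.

62.00 mm

Sum the Euclidean lengths of each G1 segment: total = 62.00 mm.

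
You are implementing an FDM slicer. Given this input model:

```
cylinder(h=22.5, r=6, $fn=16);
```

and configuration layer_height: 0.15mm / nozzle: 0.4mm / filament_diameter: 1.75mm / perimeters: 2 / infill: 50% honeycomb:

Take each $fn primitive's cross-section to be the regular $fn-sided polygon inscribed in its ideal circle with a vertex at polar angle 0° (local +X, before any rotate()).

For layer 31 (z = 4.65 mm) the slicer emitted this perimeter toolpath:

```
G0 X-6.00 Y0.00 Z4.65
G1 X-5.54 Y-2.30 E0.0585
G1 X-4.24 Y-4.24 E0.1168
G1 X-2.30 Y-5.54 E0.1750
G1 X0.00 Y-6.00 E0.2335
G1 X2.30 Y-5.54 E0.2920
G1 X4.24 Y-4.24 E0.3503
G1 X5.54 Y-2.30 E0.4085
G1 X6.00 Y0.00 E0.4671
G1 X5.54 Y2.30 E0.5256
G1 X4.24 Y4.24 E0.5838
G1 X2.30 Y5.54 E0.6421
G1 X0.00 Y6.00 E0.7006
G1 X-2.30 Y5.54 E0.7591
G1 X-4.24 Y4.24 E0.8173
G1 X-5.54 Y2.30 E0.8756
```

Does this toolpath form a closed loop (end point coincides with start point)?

Start point (G0): (-6.00, 0.00). End point (last G1): the path does not return to the start — open.

no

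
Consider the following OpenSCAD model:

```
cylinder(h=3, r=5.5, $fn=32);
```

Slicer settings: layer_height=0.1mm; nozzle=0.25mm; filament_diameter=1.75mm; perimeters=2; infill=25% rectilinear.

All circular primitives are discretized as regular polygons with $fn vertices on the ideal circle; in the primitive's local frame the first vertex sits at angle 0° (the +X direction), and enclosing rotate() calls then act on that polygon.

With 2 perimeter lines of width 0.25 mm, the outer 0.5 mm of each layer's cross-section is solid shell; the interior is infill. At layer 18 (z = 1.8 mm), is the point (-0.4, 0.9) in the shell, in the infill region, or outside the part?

infill

At z = 1.8 mm: the cylinder: section is a regular 32-gon, circumradius r=5.5. Overall, the cross-section is a single solid region. The nearest boundary edge runs (-2.10, 5.08)→(-3.06, 4.57); distance from the point to it = 4.49 mm. The point is inside the cross-section and 4.49 mm from the nearest boundary — more than the 0.5 mm shell width (2 × 0.25), so it's in the infill interior.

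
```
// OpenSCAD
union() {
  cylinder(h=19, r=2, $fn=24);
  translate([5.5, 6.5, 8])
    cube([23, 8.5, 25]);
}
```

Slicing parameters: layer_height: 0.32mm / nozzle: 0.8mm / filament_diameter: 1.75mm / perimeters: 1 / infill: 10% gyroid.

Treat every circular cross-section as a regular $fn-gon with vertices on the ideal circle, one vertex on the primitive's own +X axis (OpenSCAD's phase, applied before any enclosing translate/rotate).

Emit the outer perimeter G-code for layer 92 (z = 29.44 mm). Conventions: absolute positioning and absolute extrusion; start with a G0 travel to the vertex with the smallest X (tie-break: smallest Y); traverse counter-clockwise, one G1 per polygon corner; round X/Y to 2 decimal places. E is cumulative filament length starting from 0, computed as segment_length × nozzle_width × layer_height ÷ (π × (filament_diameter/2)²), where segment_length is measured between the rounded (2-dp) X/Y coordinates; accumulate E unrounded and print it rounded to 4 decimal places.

G0 X5.50 Y6.50 Z29.44
G1 X28.50 Y6.50 E2.4479
G1 X28.50 Y15.00 E3.3526
G1 X5.50 Y15.00 E5.8006
G1 X5.50 Y6.50 E6.7052

At z = 29.44 mm: the cylinder is absent (z outside [0, 19]); the cube at (5.5, 6.5) (footprint 23×8.5) is included at this height; Merging all regions: only the 23×8.5 cube at (5.5, 6.5) is present, so the union is just that shape — 1 connected region. The outline is a single polygon with 4 vertices. Extrusion per mm of travel: 0.8 × 0.32 / (π × 0.875²) = 0.106432. Accumulating E over each segment gives final E = 6.7052.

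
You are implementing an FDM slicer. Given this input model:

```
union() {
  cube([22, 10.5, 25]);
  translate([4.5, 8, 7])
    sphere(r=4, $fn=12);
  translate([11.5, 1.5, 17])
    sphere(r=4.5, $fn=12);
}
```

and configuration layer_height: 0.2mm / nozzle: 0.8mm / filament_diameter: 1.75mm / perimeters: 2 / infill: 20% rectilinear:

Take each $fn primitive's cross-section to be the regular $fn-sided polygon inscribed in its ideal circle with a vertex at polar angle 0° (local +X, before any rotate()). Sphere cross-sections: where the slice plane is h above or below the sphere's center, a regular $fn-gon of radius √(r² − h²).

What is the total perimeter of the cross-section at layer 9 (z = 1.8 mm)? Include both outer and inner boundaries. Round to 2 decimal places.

65.00 mm

At z = 1.8 mm: the cube is present — its section is the full 22×10.5 rectangle (perimeter 65.00 mm); the sphere at (4.5, 8) does not reach this height (|z−center|=5.200 > r=4); the sphere at (11.5, 1.5) is not intersected at this z (|z−center|=15.200 > r=4.5); Taking the union: only the 22×10.5 cube is present, so the union is just that shape — boundary = 65.00 mm. Overall, the cross-section is a single solid region. Total boundary length (outer) = 65.00 mm.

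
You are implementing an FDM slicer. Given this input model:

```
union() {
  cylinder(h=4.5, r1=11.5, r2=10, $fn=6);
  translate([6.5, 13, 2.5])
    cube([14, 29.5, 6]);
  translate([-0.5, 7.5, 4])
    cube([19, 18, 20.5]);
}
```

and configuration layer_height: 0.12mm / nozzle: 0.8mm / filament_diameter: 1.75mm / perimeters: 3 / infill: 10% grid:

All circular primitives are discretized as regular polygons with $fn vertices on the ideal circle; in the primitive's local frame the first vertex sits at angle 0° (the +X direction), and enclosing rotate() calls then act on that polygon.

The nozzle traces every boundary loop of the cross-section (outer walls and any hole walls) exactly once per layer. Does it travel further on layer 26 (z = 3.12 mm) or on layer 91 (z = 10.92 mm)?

Layer 26 (z = 3.12): the cone (r1=11.5→r2=10) has section circumradius 10.460 here — a regular 6-gon (perimeter = 2·6·10.460·sin(180°/6) = 62.76 mm); the cube at (6.5, 13) is present — its section is the full 14×29.5 rectangle (perimeter 87.00 mm); the cube at (-0.5, 7.5) is absent (z outside [4, 24.5]); Combining (union): the 2 present regions are separate (no shared area or edge), so areas and boundary lengths simply add and each stays a separate island — boundary = 149.76 mm. So its perimeter = 149.76 mm. Layer 91 (z = 10.92): the cone does not reach this height (z outside [0, 4.5]); the cube at (6.5, 13) is absent (z outside [2.5, 8.5]); the 19×18 cube at (-0.5, 7.5) contributes its full rectangle (perimeter 74.00 mm); Merging all regions: only the 19×18 cube at (-0.5, 7.5) is present, so the union is just that shape — boundary = 74.00 mm. So its perimeter = 74.00 mm. Layer 26 is larger (149.76 vs 74.00 mm).

layer 26 (z = 3.12 mm)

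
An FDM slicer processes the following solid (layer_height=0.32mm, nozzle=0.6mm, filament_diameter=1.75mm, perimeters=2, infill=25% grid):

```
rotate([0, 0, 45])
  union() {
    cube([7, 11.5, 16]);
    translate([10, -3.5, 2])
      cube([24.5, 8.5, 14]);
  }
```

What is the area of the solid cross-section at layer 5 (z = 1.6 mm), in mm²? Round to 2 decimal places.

At z = 1.6 mm: the 7×11.5 cube contributes its full rectangle (area 80.50 mm²); the cube at (10, -3.5) is not intersected at this z (z outside [2, 16]); Combining (union): only the 7×11.5 cube is present, so the union is just that shape — area = 80.50 mm²; (whole slice rotated 45° about Z — lengths, areas and connectivity unchanged). Overall, the cross-section is a single solid region. Net area = 80.50 mm².

80.50 mm²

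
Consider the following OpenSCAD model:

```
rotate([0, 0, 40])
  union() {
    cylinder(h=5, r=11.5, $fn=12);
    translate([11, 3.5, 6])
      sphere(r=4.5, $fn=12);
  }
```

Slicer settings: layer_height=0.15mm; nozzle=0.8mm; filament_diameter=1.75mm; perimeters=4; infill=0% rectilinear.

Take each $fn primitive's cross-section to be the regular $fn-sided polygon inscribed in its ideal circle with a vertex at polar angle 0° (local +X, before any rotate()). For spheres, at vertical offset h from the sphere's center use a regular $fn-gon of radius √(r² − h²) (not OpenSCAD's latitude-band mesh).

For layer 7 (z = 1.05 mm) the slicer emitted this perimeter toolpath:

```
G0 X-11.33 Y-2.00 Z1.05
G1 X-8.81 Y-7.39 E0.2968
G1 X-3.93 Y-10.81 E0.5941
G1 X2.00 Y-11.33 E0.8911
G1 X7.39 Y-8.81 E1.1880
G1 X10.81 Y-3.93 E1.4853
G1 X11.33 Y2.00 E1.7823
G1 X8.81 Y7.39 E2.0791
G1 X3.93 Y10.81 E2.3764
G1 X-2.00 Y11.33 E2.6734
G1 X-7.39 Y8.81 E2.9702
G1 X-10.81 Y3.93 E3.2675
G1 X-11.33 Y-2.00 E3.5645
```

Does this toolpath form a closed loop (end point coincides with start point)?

yes

Start point (G0): (-11.33, -2.00). End point (last G1): the path returns to the start — closed.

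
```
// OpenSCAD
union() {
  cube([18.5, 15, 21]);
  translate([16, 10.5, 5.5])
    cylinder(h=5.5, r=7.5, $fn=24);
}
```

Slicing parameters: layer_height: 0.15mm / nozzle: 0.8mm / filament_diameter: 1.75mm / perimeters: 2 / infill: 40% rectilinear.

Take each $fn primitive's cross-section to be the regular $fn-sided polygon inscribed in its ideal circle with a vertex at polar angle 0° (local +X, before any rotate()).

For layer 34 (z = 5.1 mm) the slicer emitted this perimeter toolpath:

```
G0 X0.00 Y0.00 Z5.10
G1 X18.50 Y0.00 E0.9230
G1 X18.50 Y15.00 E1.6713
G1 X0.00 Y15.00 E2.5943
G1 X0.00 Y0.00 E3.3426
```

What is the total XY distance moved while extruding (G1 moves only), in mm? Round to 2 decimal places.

Sum the Euclidean lengths of each G1 segment: total = 67.00 mm.

67.00 mm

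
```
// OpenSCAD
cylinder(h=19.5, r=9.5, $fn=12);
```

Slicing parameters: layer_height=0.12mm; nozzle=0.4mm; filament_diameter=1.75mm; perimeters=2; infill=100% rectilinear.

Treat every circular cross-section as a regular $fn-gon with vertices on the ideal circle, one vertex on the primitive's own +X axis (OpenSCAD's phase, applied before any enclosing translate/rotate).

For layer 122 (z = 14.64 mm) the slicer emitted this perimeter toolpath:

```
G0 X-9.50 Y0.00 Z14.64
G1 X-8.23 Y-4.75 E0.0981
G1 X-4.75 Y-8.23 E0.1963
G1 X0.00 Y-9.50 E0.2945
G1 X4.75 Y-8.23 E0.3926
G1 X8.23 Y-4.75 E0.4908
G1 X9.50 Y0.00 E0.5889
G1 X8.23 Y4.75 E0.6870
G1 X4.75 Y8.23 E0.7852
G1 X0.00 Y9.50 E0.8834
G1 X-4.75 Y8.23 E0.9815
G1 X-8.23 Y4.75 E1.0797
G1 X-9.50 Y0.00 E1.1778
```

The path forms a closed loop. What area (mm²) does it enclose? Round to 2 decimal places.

Apply the shoelace formula to the sequence of (X, Y) vertices; enclosed area = 270.84 mm².

270.84 mm²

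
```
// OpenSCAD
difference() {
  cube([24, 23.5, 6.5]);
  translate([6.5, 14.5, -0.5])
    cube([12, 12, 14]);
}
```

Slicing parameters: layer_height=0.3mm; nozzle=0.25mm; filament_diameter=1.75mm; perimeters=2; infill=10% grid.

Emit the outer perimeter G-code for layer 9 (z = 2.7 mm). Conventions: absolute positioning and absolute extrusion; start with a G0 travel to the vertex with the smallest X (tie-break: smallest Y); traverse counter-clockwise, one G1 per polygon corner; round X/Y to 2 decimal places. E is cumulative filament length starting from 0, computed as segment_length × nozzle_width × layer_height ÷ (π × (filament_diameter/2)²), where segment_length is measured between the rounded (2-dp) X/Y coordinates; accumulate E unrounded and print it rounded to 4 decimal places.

At z = 2.7 mm: the 24×23.5 cube contributes its full rectangle; the 12×12 cube at (6.5, 14.5) contributes its full rectangle; Taking the first minus the rest: starting from the 24×23.5 cube, the 12×12 cube at (6.5, 14.5) partially overlaps it — only the 108.00 mm² overlap (of its 144.00 mm²) is removed, clipping the outline — 1 connected region. The outline is a single polygon with 8 vertices. Extrusion per mm of travel: 0.25 × 0.3 / (π × 0.875²) = 0.031181. Accumulating E over each segment gives final E = 3.5235.

G0 X0.00 Y0.00 Z2.70
G1 X24.00 Y0.00 E0.7484
G1 X24.00 Y23.50 E1.4811
G1 X18.50 Y23.50 E1.6526
G1 X18.50 Y14.50 E1.9332
G1 X6.50 Y14.50 E2.3074
G1 X6.50 Y23.50 E2.5881
G1 X0.00 Y23.50 E2.7907
G1 X0.00 Y0.00 E3.5235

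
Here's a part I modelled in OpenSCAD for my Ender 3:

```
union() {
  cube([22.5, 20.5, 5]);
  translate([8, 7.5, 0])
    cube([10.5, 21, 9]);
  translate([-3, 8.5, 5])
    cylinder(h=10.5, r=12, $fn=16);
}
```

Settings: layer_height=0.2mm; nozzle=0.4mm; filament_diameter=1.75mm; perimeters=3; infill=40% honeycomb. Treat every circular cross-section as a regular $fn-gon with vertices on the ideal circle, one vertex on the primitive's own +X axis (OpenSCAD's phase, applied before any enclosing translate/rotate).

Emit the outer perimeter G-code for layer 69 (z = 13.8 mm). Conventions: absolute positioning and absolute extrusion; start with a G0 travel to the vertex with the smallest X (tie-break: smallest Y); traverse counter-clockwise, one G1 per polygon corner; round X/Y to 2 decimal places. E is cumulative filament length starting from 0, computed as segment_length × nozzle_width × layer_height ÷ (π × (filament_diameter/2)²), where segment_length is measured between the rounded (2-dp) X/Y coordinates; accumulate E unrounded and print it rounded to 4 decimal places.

At z = 13.8 mm: the cube is absent (z outside [0, 5]); the cube at (8, 7.5) does not reach this height (z outside [0, 9]); the r=12 cylinder at (-3, 8.5) gives a regular 16-gon of circumradius 12 (constant along its height); Taking the union: only the r=12 cylinder at (-3, 8.5) is present, so the union is just that shape — 1 connected region. The outline is a single polygon with 16 vertices. Extrusion per mm of travel: 0.4 × 0.2 / (π × 0.875²) = 0.033260. Accumulating E over each segment gives final E = 2.4923.

G0 X-15.00 Y8.50 Z13.80
G1 X-14.09 Y3.91 E0.1556
G1 X-11.49 Y0.01 E0.3115
G1 X-7.59 Y-2.59 E0.4674
G1 X-3.00 Y-3.50 E0.6231
G1 X1.59 Y-2.59 E0.7787
G1 X5.49 Y0.01 E0.9346
G1 X8.09 Y3.91 E1.0905
G1 X9.00 Y8.50 E1.2461
G1 X8.09 Y13.09 E1.4018
G1 X5.49 Y16.99 E1.5577
G1 X1.59 Y19.59 E1.7136
G1 X-3.00 Y20.50 E1.8692
G1 X-7.59 Y19.59 E2.0248
G1 X-11.49 Y16.99 E2.1807
G1 X-14.09 Y13.09 E2.3366
G1 X-15.00 Y8.50 E2.4923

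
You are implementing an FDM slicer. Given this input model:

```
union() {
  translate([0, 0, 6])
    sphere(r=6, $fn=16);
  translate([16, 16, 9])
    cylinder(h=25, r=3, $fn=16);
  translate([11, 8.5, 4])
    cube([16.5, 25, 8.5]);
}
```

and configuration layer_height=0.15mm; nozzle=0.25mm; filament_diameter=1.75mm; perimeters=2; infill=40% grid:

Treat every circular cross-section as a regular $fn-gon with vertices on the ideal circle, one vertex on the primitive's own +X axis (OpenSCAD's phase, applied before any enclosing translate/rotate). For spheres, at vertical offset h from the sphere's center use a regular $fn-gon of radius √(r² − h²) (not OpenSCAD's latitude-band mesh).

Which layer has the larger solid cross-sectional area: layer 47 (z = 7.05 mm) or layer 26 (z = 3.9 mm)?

layer 47 (z = 7.05 mm)

Layer 47 (z = 7.05): the r=6 sphere slices to a regular 16-gon of circumradius 5.907 (√(r²−h²) with h=1.05 from center) (area = (16/2)·5.907²·sin(360°/16) = 106.84 mm²); the cylinder at (16, 16) does not reach this height (z outside [9, 34]); the cube at (11, 8.5) (footprint 16.5×25) is included at this height (area 412.50 mm²); Combining (union): the 2 present regions are separate (no shared area or edge), so areas and boundary lengths simply add and each stays a separate island — area = 519.34 mm². So its area = 519.34 mm². Layer 26 (z = 3.9): the r=6 sphere slices to a regular 16-gon of circumradius 5.620 (√(r²−h²) with h=2.1 from center) (area = (16/2)·5.620²·sin(360°/16) = 96.71 mm²); the cylinder at (16, 16) does not reach this height (z outside [9, 34]); the cube at (11, 8.5) is absent (z outside [4, 12.5]); Combining (union): only the r=6 sphere is present, so the union is just that shape — area = 96.71 mm². So its area = 96.71 mm². Layer 47 is larger (519.34 vs 96.71 mm²).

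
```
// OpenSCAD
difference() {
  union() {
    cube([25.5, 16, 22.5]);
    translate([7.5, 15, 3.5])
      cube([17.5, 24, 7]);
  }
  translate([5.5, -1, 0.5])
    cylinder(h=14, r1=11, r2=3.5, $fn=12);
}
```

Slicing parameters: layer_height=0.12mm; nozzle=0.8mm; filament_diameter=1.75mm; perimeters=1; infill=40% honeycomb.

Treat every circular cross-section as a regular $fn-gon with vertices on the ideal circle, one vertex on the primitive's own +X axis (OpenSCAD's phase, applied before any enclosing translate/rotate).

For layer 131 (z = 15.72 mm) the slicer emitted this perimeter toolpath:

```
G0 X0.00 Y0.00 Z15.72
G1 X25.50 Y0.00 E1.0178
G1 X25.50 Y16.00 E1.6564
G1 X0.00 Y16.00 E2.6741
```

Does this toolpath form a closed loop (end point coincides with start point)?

Start point (G0): (0.00, 0.00). End point (last G1): the path does not return to the start — open.

no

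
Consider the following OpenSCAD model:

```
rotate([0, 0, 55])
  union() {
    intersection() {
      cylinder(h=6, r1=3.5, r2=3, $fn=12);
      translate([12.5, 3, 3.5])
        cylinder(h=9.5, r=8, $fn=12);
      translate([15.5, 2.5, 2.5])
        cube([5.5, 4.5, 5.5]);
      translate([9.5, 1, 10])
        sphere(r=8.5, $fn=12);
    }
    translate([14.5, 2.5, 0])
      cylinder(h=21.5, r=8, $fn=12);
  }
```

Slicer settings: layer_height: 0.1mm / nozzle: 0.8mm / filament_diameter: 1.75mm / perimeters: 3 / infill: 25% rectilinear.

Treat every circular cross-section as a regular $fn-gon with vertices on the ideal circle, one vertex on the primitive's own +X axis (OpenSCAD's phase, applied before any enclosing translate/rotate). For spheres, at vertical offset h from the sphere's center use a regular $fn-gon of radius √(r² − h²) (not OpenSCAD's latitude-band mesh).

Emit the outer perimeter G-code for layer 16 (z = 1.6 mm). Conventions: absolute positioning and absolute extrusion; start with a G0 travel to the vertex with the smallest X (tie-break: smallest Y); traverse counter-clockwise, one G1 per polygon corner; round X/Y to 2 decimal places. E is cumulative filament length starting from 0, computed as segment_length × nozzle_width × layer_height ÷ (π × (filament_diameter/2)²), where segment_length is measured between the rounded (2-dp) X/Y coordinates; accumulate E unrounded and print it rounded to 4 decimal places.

At z = 1.6 mm: the cone (r1=3.5→r2=3) has section circumradius 3.367 here — a regular 12-gon; the cylinder at (12.5, 3) does not reach this height (z outside [3.5, 13]); the cube at (15.5, 2.5) is not intersected at this z (z outside [2.5, 8]); the sphere at (9.5, 1): section is a regular 12-gon, circumradius = √(r²−h²) = √(8.5²−8.4²) = 1.300; After intersecting: at least one operand is absent at this height, so nothing remains; the r=8 cylinder at (14.5, 2.5) contributes a regular 12-gon of circumradius 8; Merging all regions: only the r=8 cylinder at (14.5, 2.5) is present, so the union is just that shape — 1 connected region; (rotated 55° about Z; rotation is an isometry so areas/perimeters/island counts are preserved). The outline is a single polygon with 12 vertices. Extrusion per mm of travel: 0.8 × 0.1 / (π × 0.875²) = 0.033260. Accumulating E over each segment gives final E = 1.6527.

G0 X-1.70 Y14.01 Z1.60
G1 X-0.98 Y9.93 E0.1378
G1 X1.68 Y6.76 E0.2754
G1 X5.57 Y5.34 E0.4132
G1 X9.65 Y6.06 E0.5510
G1 X12.82 Y8.72 E0.6886
G1 X14.24 Y12.61 E0.8263
G1 X13.52 Y16.69 E0.9641
G1 X10.86 Y19.86 E1.1018
G1 X6.97 Y21.28 E1.2395
G1 X2.89 Y20.56 E1.3773
G1 X-0.28 Y17.90 E1.5149
G1 X-1.70 Y14.01 E1.6527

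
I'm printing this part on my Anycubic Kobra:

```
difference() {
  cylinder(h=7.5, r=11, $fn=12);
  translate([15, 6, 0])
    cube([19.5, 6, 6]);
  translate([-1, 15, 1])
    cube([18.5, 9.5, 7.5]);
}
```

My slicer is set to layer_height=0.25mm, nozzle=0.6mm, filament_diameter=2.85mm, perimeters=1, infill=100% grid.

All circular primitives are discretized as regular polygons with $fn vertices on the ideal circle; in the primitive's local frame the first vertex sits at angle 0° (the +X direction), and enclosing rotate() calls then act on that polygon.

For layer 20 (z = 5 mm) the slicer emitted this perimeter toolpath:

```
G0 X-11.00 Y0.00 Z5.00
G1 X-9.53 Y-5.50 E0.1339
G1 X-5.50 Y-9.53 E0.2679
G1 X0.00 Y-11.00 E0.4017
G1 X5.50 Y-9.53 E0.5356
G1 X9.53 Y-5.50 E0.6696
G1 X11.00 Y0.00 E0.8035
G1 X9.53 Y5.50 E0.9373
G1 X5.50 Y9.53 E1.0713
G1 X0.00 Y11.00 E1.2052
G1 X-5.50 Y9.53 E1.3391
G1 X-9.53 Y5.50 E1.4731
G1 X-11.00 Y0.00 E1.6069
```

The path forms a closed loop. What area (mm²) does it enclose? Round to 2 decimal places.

363.14 mm²

Apply the shoelace formula to the sequence of (X, Y) vertices; enclosed area = 363.14 mm².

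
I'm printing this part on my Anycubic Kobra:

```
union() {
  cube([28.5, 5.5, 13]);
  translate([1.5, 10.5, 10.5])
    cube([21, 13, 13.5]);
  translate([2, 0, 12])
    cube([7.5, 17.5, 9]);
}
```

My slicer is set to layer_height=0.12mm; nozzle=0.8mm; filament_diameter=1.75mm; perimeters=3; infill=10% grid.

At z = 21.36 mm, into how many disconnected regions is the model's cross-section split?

1

At z = 21.36 mm: the cube is absent (z outside [0, 13]); the cube at (1.5, 10.5) is present — its section is the full 21×13 rectangle; the cube at (2, 0) is not intersected at this z (z outside [12, 21]); Taking the union: only the 21×13 cube at (1.5, 10.5) is present, so the union is just that shape — 1 connected region. The result has 1 disconnected region.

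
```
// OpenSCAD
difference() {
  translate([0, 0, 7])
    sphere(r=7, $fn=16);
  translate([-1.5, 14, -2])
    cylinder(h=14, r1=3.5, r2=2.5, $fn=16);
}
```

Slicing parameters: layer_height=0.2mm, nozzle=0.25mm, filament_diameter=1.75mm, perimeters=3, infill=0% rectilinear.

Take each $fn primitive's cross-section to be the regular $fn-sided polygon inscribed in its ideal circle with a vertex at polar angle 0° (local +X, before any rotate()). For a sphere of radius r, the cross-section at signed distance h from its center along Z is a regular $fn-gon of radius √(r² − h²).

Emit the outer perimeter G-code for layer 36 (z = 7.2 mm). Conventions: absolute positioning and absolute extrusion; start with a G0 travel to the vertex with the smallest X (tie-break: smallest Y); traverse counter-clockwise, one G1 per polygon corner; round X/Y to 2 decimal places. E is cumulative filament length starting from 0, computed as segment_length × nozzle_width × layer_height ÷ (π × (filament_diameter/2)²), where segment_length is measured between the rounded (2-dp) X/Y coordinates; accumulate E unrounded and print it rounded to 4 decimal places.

At z = 7.2 mm: the r=7 sphere slices to a regular 16-gon of circumradius 6.997 (√(r²−h²) with h=0.2 from center); the cone at (-1.5, 14) (r1=3.5→r2=2.5) has section circumradius 2.843 here — a regular 16-gon; Taking the first minus the rest: starting from the r=7 sphere, the cone at (-1.5, 14) misses the remaining region (no effect) — 1 connected region. The outline is a single polygon with 16 vertices. Extrusion per mm of travel: 0.25 × 0.2 / (π × 0.875²) = 0.020788. Accumulating E over each segment gives final E = 0.9080.

G0 X-7.00 Y0.00 Z7.20
G1 X-6.46 Y-2.68 E0.0568
G1 X-4.95 Y-4.95 E0.1135
G1 X-2.68 Y-6.46 E0.1702
G1 X0.00 Y-7.00 E0.2270
G1 X2.68 Y-6.46 E0.2838
G1 X4.95 Y-4.95 E0.3405
G1 X6.46 Y-2.68 E0.3972
G1 X7.00 Y0.00 E0.4540
G1 X6.46 Y2.68 E0.5108
G1 X4.95 Y4.95 E0.5675
G1 X2.68 Y6.46 E0.6242
G1 X0.00 Y7.00 E0.6810
G1 X-2.68 Y6.46 E0.7379
G1 X-4.95 Y4.95 E0.7945
G1 X-6.46 Y2.68 E0.8512
G1 X-7.00 Y0.00 E0.9080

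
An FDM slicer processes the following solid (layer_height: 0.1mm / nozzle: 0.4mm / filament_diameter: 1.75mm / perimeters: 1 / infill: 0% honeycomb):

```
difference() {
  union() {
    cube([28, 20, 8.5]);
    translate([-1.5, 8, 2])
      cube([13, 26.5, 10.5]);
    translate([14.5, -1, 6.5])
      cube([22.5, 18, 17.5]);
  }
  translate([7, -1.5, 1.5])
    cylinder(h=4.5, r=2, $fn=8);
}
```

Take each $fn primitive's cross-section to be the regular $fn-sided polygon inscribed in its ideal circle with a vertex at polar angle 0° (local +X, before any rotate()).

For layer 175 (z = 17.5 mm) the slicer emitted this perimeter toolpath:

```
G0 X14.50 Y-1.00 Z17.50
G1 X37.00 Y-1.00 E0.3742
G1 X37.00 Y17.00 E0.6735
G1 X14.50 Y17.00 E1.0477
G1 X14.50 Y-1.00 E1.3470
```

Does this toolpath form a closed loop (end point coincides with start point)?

Start point (G0): (14.50, -1.00). End point (last G1): the path returns to the start — closed.

yes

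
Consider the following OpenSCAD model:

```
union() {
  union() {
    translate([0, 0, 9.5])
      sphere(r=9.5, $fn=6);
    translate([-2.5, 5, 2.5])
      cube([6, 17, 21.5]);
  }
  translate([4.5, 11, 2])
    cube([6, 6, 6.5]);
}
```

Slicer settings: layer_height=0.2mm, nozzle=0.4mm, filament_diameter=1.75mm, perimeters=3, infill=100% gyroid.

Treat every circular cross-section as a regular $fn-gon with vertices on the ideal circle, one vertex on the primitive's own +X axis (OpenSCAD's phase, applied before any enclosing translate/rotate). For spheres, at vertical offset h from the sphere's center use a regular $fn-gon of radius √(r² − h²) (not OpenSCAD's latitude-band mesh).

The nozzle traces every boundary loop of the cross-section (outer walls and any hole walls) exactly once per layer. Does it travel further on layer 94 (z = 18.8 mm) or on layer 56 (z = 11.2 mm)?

Layer 94 (z = 18.8): the r=9.5 sphere slices to a regular 6-gon of circumradius 1.939 (√(r²−h²) with h=9.3 from center) (perimeter = 2·6·1.939·sin(180°/6) = 11.63 mm); the 6×17 cube at (-2.5, 5) contributes its full rectangle (perimeter 46.00 mm); Combining (union): the 2 present regions are separate (no shared area or edge), so areas and boundary lengths simply add and each stays a separate island — boundary = 57.63 mm; the cube at (4.5, 11) does not reach this height (z outside [2, 8.5]); Taking the union: only the result so far is present, so the union is just that shape — boundary = 57.63 mm. So its perimeter = 57.63 mm. Layer 56 (z = 11.2): the r=9.5 sphere contributes a regular 6-gon of circumradius √(9.5²−1.7²) = 9.347 (perimeter = 2·6·9.347·sin(180°/6) = 56.08 mm); the 6×17 cube at (-2.5, 5) contributes its full rectangle (perimeter 46.00 mm); Merging all regions: the regions partially overlap (shared area 18.57 mm²), so the edge portions inside another operand are dropped and the merged outline is re-measured after clipping — boundary = 83.89 mm; the cube at (4.5, 11) is not intersected at this z (z outside [2, 8.5]); Taking the union: only the result so far is present, so the union is just that shape — boundary = 83.89 mm. So its perimeter = 83.89 mm. Layer 56 is larger (83.89 vs 57.63 mm).

layer 56 (z = 11.2 mm)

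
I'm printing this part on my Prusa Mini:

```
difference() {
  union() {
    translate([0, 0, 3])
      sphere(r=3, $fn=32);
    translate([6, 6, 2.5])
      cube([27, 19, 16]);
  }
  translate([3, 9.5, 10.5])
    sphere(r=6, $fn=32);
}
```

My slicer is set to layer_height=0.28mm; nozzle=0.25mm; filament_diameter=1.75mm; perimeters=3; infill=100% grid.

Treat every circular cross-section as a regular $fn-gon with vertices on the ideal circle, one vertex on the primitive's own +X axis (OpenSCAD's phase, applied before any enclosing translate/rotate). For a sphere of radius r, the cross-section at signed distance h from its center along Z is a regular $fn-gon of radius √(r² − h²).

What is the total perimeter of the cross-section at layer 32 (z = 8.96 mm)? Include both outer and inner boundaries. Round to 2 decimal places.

91.67 mm

At z = 8.96 mm: the sphere does not reach this height (|z−center|=5.960 > r=3); the cube at (6, 6) (footprint 27×19) is included at this height (perimeter 92.00 mm); Merging all regions: only the 27×19 cube at (6, 6) is present, so the union is just that shape — boundary = 92.00 mm; the sphere at (3, 9.5): section is a regular 32-gon, circumradius = √(r²−h²) = √(6²−1.54²) = 5.799 (perimeter = 2·32·5.799·sin(180°/32) = 36.38 mm); After the difference (first − rest): starting from that combined region, the r=6 sphere at (3, 9.5) partially overlaps it — only the 18.13 mm² overlap (of its 104.97 mm²) is removed, clipping the outline — boundary = 91.67 mm. Overall, the cross-section is a single solid region. Total boundary length (outer) = 91.67 mm.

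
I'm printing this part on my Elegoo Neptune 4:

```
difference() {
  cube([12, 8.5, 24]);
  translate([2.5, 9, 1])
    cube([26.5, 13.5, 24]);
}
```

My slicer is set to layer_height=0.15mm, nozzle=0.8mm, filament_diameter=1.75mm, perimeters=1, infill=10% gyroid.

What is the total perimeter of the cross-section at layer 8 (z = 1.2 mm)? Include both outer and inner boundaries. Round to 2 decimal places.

41.00 mm

At z = 1.2 mm: the cube (footprint 12×8.5) is included at this height (perimeter 41.00 mm); the cube at (2.5, 9) is present — its section is the full 26.5×13.5 rectangle (perimeter 80.00 mm); Taking the first minus the rest: starting from the 12×8.5 cube, the 26.5×13.5 cube at (2.5, 9) misses the remaining region (no effect) — boundary = 41.00 mm. Overall, the cross-section is a single solid region. Total boundary length (outer) = 41.00 mm.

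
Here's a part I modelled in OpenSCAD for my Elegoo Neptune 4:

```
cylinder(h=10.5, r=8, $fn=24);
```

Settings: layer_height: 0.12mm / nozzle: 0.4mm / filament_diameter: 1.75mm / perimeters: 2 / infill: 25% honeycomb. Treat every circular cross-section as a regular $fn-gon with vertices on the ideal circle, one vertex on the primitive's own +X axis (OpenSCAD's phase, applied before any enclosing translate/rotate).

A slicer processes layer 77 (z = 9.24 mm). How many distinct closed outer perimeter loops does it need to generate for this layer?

1

At z = 9.24 mm: the r=8 cylinder contributes a regular 24-gon of circumradius 8. The result has 1 disconnected region.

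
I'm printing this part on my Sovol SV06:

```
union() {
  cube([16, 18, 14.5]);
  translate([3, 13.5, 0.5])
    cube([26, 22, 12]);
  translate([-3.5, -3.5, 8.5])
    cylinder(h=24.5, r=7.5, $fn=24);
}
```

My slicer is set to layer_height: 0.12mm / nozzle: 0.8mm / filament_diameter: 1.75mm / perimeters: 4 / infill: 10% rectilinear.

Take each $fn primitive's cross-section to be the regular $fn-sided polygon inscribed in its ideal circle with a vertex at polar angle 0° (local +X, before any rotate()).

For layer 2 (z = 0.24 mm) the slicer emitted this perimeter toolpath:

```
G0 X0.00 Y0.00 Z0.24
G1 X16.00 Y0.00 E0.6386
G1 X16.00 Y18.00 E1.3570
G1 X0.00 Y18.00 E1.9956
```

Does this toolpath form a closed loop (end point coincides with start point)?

no

Start point (G0): (0.00, 0.00). End point (last G1): the path does not return to the start — open.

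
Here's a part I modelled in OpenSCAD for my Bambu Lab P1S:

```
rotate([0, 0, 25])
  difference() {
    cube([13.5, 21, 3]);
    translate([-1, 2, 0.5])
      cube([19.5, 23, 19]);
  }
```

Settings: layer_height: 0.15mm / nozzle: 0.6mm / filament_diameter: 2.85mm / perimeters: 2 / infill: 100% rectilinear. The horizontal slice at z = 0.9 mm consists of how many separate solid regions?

1

At z = 0.9 mm: the cube is present — its section is the full 13.5×21 rectangle; the 19.5×23 cube at (-1, 2) contributes its full rectangle; Subtracting the remaining from the first: starting from the 13.5×21 cube, the 19.5×23 cube at (-1, 2) partially overlaps it — only the 256.50 mm² overlap (of its 448.50 mm²) is removed, clipping the outline — 1 connected region; (rotated 25° about Z; rotation is an isometry so areas/perimeters/island counts are preserved). The result has 1 disconnected region.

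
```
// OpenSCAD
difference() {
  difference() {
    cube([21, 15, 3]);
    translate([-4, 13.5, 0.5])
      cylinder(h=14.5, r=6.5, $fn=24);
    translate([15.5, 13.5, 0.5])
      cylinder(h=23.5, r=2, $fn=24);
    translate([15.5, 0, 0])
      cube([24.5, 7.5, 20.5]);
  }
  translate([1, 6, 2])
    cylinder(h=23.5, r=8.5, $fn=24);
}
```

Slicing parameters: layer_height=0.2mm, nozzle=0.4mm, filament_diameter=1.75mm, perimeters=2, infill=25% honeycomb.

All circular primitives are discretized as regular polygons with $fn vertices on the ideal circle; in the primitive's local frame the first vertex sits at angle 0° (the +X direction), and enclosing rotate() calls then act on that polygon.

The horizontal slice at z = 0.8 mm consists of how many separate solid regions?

At z = 0.8 mm: the cube (footprint 21×15) is included at this height; the cylinder at (-4, 13.5): section is a regular 24-gon, circumradius r=6.5; the r=2 cylinder at (15.5, 13.5) contributes a regular 24-gon of circumradius 2; the cube at (15.5, 0) (footprint 24.5×7.5) is included at this height; Subtracting the remaining from the first: starting from the 21×15 cube, the r=6.5 cylinder at (-4, 13.5) partially overlaps it — only the 12.32 mm² overlap (of its 131.22 mm²) is removed, clipping the outline; the r=2 cylinder at (15.5, 13.5) partially overlaps it — only the 11.55 mm² overlap (of its 12.42 mm²) is removed, clipping the outline; the 24.5×7.5 cube at (15.5, 0) partially overlaps it — only the 41.25 mm² overlap (of its 183.75 mm²) is removed, clipping the outline — 1 connected region; the cylinder at (1, 6) does not reach this height (z outside [2, 25.5]); After the difference (first − rest): none of the subtracted shapes is present at this height, so the result so far is unchanged — 1 connected region. The result has 1 disconnected region.

1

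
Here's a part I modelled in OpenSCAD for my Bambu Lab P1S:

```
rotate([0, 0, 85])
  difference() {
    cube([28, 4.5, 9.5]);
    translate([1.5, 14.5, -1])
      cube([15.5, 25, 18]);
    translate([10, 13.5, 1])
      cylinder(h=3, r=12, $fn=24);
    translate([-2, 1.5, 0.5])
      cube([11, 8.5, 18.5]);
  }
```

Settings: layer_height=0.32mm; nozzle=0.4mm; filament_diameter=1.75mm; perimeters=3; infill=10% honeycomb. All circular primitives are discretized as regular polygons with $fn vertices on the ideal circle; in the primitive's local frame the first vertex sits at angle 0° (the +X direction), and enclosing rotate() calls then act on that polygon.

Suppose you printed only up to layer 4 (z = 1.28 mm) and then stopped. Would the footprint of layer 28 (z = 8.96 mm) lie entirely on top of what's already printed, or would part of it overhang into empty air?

Compare the two slices. At z = 1.28: the cube (footprint 28×4.5) is included at this height (area 126.00 mm²); the 15.5×25 cube at (1.5, 14.5) contributes its full rectangle (area 387.50 mm²); the r=12 cylinder at (10, 13.5) gives a regular 24-gon of circumradius 12 (constant along its height) (area = (24/2)·12.000²·sin(360°/24) = 447.24 mm²); the cube at (-2, 1.5) is present — its section is the full 11×8.5 rectangle (area 93.50 mm²); After the difference (first − rest): starting from the 28×4.5 cube (126.00 mm²), the 15.5×25 cube at (1.5, 14.5) misses the remaining region (no effect); the r=12 cylinder at (10, 13.5) partially overlaps it — only the 31.42 mm² overlap (of its 447.24 mm²) is removed, clipping the outline; the 11×8.5 cube at (-2, 1.5) partially overlaps it — only the 14.22 mm² overlap (of its 93.50 mm²) is removed, clipping the outline — area = 80.36 mm²; (whole slice rotated 85° about Z — lengths, areas and connectivity unchanged). At z = 8.96: the cube (footprint 28×4.5) is included at this height (area 126.00 mm²); the cube at (1.5, 14.5) (footprint 15.5×25) is included at this height (area 387.50 mm²); the cylinder at (10, 13.5) is absent (z outside [1, 4]); the cube at (-2, 1.5) is present — its section is the full 11×8.5 rectangle (area 93.50 mm²); After the difference (first − rest): starting from the 28×4.5 cube (126.00 mm²), the 15.5×25 cube at (1.5, 14.5) misses the remaining region (no effect); the 11×8.5 cube at (-2, 1.5) partially overlaps it — only the 27.00 mm² overlap (of its 93.50 mm²) is removed, clipping the outline — area = 99.00 mm²; (rotated 85° about Z; rotation is an isometry so areas/perimeters/island counts are preserved). Checking containment: at z = 8.96 the cross-section extends beyond the z = 1.28 cross-section by about 18.64 mm².

part overhangs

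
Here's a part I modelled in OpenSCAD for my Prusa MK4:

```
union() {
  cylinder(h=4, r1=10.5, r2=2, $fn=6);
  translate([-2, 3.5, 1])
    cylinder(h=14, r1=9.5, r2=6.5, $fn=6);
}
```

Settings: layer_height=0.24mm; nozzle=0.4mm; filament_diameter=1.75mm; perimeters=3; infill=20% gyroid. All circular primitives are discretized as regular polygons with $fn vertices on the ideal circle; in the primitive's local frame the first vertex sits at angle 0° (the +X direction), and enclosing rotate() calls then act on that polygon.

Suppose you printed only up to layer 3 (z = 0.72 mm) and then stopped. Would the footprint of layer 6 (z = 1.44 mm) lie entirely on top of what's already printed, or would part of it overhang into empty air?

Compare the two slices. At z = 0.72: the cone (r1=10.5→r2=2) has section circumradius 8.970 here — a regular 6-gon (area = (6/2)·8.970²·sin(360°/6) = 209.04 mm²); the cone at (-2, 3.5) is not intersected at this z (z outside [1, 15]); Taking the union: only the cone is present, so the union is just that shape — area = 209.04 mm². At z = 1.44: the cone: at t=0.360 of its height the radius interpolates to r₁+(r₂−r₁)t = 7.440, giving a regular 6-gon of that circumradius (area = (6/2)·7.440²·sin(360°/6) = 143.81 mm²); the cone at (-2, 3.5): at t=0.031 of its height the radius interpolates to r₁+(r₂−r₁)t = 9.406, giving a regular 6-gon of that circumradius (area = (6/2)·9.406²·sin(360°/6) = 229.85 mm²); Taking the union: the regions partially overlap — summed areas 373.66 mm² minus the doubly-counted overlap 117.20 mm² gives 256.46 mm² — area = 256.46 mm². Checking containment: at z = 1.44 the cross-section extends beyond the z = 0.72 cross-section by about 76.66 mm².

part overhangs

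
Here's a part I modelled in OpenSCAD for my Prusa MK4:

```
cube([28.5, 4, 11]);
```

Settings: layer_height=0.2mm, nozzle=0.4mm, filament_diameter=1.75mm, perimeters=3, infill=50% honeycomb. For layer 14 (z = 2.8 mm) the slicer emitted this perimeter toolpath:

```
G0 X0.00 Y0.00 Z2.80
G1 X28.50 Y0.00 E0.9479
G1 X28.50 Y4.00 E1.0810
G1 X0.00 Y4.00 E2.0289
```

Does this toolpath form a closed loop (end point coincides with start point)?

Start point (G0): (0.00, 0.00). End point (last G1): the path does not return to the start — open.

no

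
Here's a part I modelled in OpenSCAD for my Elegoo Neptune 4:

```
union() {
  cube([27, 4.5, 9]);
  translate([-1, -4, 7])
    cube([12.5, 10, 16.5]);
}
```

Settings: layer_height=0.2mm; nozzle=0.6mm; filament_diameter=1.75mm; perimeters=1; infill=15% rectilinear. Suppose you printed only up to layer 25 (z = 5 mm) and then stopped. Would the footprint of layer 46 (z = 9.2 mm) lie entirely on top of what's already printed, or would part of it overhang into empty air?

part overhangs

Compare the two slices. At z = 5: the cube (footprint 27×4.5) is included at this height (area 121.50 mm²); the cube at (-1, -4) does not reach this height (z outside [7, 23.5]); Combining (union): only the 27×4.5 cube is present, so the union is just that shape — area = 121.50 mm². At z = 9.2: the cube does not reach this height (z outside [0, 9]); the cube at (-1, -4) is present — its section is the full 12.5×10 rectangle (area 125.00 mm²); Merging all regions: only the 12.5×10 cube at (-1, -4) is present, so the union is just that shape — area = 125.00 mm². Checking containment: at z = 9.2 the cross-section extends beyond the z = 5 cross-section by about 73.25 mm².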